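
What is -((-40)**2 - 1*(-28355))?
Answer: -29955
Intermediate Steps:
-((-40)**2 - 1*(-28355)) = -(1600 + 28355) = -1*29955 = -29955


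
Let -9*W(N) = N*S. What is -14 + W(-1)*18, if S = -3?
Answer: -20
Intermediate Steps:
W(N) = N/3 (W(N) = -N*(-3)/9 = -(-1)*N/3 = N/3)
-14 + W(-1)*18 = -14 + ((⅓)*(-1))*18 = -14 - ⅓*18 = -14 - 6 = -20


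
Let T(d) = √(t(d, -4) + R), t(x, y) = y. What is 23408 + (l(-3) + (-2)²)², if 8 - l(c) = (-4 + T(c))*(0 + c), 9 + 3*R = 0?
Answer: 23345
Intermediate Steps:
R = -3 (R = -3 + (⅓)*0 = -3 + 0 = -3)
T(d) = I*√7 (T(d) = √(-4 - 3) = √(-7) = I*√7)
l(c) = 8 - c*(-4 + I*√7) (l(c) = 8 - (-4 + I*√7)*(0 + c) = 8 - (-4 + I*√7)*c = 8 - c*(-4 + I*√7))
23408 + (l(-3) + (-2)²)² = 23408 + ((8 + 4*(-3) - 1*I*(-3)*√7) + (-2)²)² = 23408 + ((8 - 12 + 3*I*√7) + 4)² = 23408 + ((-4 + 3*I*√7) + 4)² = 23408 + (3*I*√7)² = 23408 - 63 = 23345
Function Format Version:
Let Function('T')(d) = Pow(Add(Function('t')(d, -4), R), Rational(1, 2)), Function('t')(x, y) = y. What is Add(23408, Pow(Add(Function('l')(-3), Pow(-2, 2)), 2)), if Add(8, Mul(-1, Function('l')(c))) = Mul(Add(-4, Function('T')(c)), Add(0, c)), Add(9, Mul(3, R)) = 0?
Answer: 23345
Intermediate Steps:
R = -3 (R = Add(-3, Mul(Rational(1, 3), 0)) = Add(-3, 0) = -3)
Function('T')(d) = Mul(I, Pow(7, Rational(1, 2))) (Function('T')(d) = Pow(Add(-4, -3), Rational(1, 2)) = Pow(-7, Rational(1, 2)) = Mul(I, Pow(7, Rational(1, 2))))
Function('l')(c) = Add(8, Mul(-1, c, Add(-4, Mul(I, Pow(7, Rational(1, 2)))))) (Function('l')(c) = Add(8, Mul(-1, Mul(Add(-4, Mul(I, Pow(7, Rational(1, 2)))), Add(0, c)))) = Add(8, Mul(-1, Mul(Add(-4, Mul(I, Pow(7, Rational(1, 2)))), c))) = Add(8, Mul(-1, Mul(c, Add(-4, Mul(I, Pow(7, Rational(1, 2))))))) = Add(8, Mul(-1, c, Add(-4, Mul(I, Pow(7, Rational(1, 2)))))))
Add(23408, Pow(Add(Function('l')(-3), Pow(-2, 2)), 2)) = Add(23408, Pow(Add(Add(8, Mul(4, -3), Mul(-1, I, -3, Pow(7, Rational(1, 2)))), Pow(-2, 2)), 2)) = Add(23408, Pow(Add(Add(8, -12, Mul(3, I, Pow(7, Rational(1, 2)))), 4), 2)) = Add(23408, Pow(Add(Add(-4, Mul(3, I, Pow(7, Rational(1, 2)))), 4), 2)) = Add(23408, Pow(Mul(3, I, Pow(7, Rational(1, 2))), 2)) = Add(23408, -63) = 23345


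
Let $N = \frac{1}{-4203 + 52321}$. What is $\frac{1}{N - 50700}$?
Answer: $- \frac{48118}{2439582599} \approx -1.9724 \cdot 10^{-5}$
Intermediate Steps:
$N = \frac{1}{48118} \approx 2.0782 \cdot 10^{-5}$
$\frac{1}{N - 50700} = \frac{1}{\frac{1}{48118} - 50700} = \frac{1}{- \frac{2439582599}{48118}} = - \frac{48118}{2439582599}$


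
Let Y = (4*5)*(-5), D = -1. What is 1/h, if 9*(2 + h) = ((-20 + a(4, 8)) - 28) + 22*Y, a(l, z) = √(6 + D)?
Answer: -20394/5134751 - 9*√5/5134751 ≈ -0.0039757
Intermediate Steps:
Y = -100 (Y = 20*(-5) = -100)
a(l, z) = √5 (a(l, z) = √(6 - 1) = √5)
h = -2266/9 + √5/9 (h = -2 + (((-20 + √5) - 28) + 22*(-100))/9 = -2 + ((-48 + √5) - 2200)/9 = -2 + (-2248 + √5)/9 = -2 + (-2248/9 + √5/9) = -2266/9 + √5/9 ≈ -251.53)
1/h = 1/(-2266/9 + √5/9)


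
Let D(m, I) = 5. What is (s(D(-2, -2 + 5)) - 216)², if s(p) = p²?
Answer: 36481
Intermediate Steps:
(s(D(-2, -2 + 5)) - 216)² = (5² - 216)² = (25 - 216)² = (-191)² = 36481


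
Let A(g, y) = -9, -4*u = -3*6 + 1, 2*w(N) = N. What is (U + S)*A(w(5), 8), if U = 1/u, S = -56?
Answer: 8532/17 ≈ 501.88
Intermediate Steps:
w(N) = N/2
u = 17/4 (u = -(-3*6 + 1)/4 = -(-18 + 1)/4 = -¼*(-17) = 17/4 ≈ 4.2500)
U = 4/17 (U = 1/(17/4) = 4/17 ≈ 0.23529)
(U + S)*A(w(5), 8) = (4/17 - 56)*(-9) = -948/17*(-9) = 8532/17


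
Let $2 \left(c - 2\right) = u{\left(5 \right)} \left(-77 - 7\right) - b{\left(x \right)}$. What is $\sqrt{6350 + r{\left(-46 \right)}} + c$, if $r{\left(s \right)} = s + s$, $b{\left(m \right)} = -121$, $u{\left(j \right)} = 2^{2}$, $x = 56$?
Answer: $- \frac{211}{2} + \sqrt{6258} \approx -26.392$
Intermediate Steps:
$u{\left(j \right)} = 4$
$r{\left(s \right)} = 2 s$
$c = - \frac{211}{2}$ ($c = 2 + \frac{4 \left(-77 - 7\right) - -121}{2} = 2 + \frac{4 \left(-84\right) + 121}{2} = 2 + \frac{-336 + 121}{2} = 2 + \frac{1}{2} \left(-215\right) = 2 - \frac{215}{2} = - \frac{211}{2} \approx -105.5$)
$\sqrt{6350 + r{\left(-46 \right)}} + c = \sqrt{6350 + 2 \left(-46\right)} - \frac{211}{2} = \sqrt{6350 - 92} - \frac{211}{2} = \sqrt{6258} - \frac{211}{2} = - \frac{211}{2} + \sqrt{6258}$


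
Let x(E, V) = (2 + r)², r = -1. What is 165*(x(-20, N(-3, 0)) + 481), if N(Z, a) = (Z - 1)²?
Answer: 79530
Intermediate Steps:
N(Z, a) = (-1 + Z)²
x(E, V) = 1 (x(E, V) = (2 - 1)² = 1² = 1)
165*(x(-20, N(-3, 0)) + 481) = 165*(1 + 481) = 165*482 = 79530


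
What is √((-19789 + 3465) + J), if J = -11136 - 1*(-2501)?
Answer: I*√24959 ≈ 157.98*I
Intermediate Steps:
J = -8635 (J = -11136 + 2501 = -8635)
√((-19789 + 3465) + J) = √((-19789 + 3465) - 8635) = √(-16324 - 8635) = √(-24959) = I*√24959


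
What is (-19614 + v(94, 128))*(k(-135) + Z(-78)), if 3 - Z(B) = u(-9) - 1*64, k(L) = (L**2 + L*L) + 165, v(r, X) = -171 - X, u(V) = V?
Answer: -730627883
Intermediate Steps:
k(L) = 165 + 2*L**2 (k(L) = (L**2 + L**2) + 165 = 2*L**2 + 165 = 165 + 2*L**2)
Z(B) = 76 (Z(B) = 3 - (-9 - 1*64) = 3 - (-9 - 64) = 3 - 1*(-73) = 3 + 73 = 76)
(-19614 + v(94, 128))*(k(-135) + Z(-78)) = (-19614 + (-171 - 1*128))*((165 + 2*(-135)**2) + 76) = (-19614 + (-171 - 128))*((165 + 2*18225) + 76) = (-19614 - 299)*((165 + 36450) + 76) = -19913*(36615 + 76) = -19913*36691 = -730627883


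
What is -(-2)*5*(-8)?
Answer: -80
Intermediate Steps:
-(-2)*5*(-8) = -1*(-10)*(-8) = 10*(-8) = -80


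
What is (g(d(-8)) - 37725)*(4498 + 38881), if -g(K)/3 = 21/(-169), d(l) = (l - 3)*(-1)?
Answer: -276561166098/169 ≈ -1.6365e+9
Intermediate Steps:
d(l) = 3 - l (d(l) = (-3 + l)*(-1) = 3 - l)
g(K) = 63/169 (g(K) = -63/(-169) = -63*(-1)/169 = -3*(-21/169) = 63/169)
(g(d(-8)) - 37725)*(4498 + 38881) = (63/169 - 37725)*(4498 + 38881) = -6375462/169*43379 = -276561166098/169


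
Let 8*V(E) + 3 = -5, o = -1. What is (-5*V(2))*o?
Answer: -5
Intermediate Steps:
V(E) = -1 (V(E) = -3/8 + (1/8)*(-5) = -3/8 - 5/8 = -1)
(-5*V(2))*o = -5*(-1)*(-1) = 5*(-1) = -5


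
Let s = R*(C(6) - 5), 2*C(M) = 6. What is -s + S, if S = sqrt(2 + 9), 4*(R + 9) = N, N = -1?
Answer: -37/2 + sqrt(11) ≈ -15.183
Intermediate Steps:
C(M) = 3 (C(M) = (1/2)*6 = 3)
R = -37/4 (R = -9 + (1/4)*(-1) = -9 - 1/4 = -37/4 ≈ -9.2500)
S = sqrt(11) ≈ 3.3166
s = 37/2 (s = -37*(3 - 5)/4 = -37/4*(-2) = 37/2 ≈ 18.500)
-s + S = -1*37/2 + sqrt(11) = -37/2 + sqrt(11)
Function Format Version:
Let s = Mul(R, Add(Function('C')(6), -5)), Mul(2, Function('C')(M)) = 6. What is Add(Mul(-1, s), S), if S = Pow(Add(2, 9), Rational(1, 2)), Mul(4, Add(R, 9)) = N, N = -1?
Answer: Add(Rational(-37, 2), Pow(11, Rational(1, 2))) ≈ -15.183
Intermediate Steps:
Function('C')(M) = 3 (Function('C')(M) = Mul(Rational(1, 2), 6) = 3)
R = Rational(-37, 4) (R = Add(-9, Mul(Rational(1, 4), -1)) = Add(-9, Rational(-1, 4)) = Rational(-37, 4) ≈ -9.2500)
S = Pow(11, Rational(1, 2)) ≈ 3.3166
s = Rational(37, 2) (s = Mul(Rational(-37, 4), Add(3, -5)) = Mul(Rational(-37, 4), -2) = Rational(37, 2) ≈ 18.500)
Add(Mul(-1, s), S) = Add(Mul(-1, Rational(37, 2)), Pow(11, Rational(1, 2))) = Add(Rational(-37, 2), Pow(11, Rational(1, 2)))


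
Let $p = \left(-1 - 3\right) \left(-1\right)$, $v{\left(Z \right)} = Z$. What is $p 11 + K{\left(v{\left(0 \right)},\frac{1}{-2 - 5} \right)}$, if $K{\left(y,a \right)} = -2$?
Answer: $42$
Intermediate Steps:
$p = 4$ ($p = \left(-4\right) \left(-1\right) = 4$)
$p 11 + K{\left(v{\left(0 \right)},\frac{1}{-2 - 5} \right)} = 4 \cdot 11 - 2 = 44 - 2 = 42$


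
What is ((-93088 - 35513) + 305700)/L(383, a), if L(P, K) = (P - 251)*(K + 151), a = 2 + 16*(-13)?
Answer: -59033/2420 ≈ -24.394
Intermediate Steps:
a = -206 (a = 2 - 208 = -206)
L(P, K) = (-251 + P)*(151 + K)
((-93088 - 35513) + 305700)/L(383, a) = ((-93088 - 35513) + 305700)/(-37901 - 251*(-206) + 151*383 - 206*383) = (-128601 + 305700)/(-37901 + 51706 + 57833 - 78898) = 177099/(-7260) = 177099*(-1/7260) = -59033/2420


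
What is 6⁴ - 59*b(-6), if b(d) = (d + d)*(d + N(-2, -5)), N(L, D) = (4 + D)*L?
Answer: -1536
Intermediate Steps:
N(L, D) = L*(4 + D)
b(d) = 2*d*(2 + d) (b(d) = (d + d)*(d - 2*(4 - 5)) = (2*d)*(d - 2*(-1)) = (2*d)*(d + 2) = (2*d)*(2 + d) = 2*d*(2 + d))
6⁴ - 59*b(-6) = 6⁴ - 118*(-6)*(2 - 6) = 1296 - 118*(-6)*(-4) = 1296 - 59*48 = 1296 - 2832 = -1536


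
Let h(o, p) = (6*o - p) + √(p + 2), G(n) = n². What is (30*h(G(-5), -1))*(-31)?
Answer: -141360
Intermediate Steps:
h(o, p) = √(2 + p) - p + 6*o (h(o, p) = (-p + 6*o) + √(2 + p) = √(2 + p) - p + 6*o)
(30*h(G(-5), -1))*(-31) = (30*(√(2 - 1) - 1*(-1) + 6*(-5)²))*(-31) = (30*(√1 + 1 + 6*25))*(-31) = (30*(1 + 1 + 150))*(-31) = (30*152)*(-31) = 4560*(-31) = -141360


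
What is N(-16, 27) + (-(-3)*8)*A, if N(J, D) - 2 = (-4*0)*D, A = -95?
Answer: -2278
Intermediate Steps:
N(J, D) = 2 (N(J, D) = 2 + (-4*0)*D = 2 + 0*D = 2 + 0 = 2)
N(-16, 27) + (-(-3)*8)*A = 2 - (-3)*8*(-95) = 2 - 3*(-8)*(-95) = 2 + 24*(-95) = 2 - 2280 = -2278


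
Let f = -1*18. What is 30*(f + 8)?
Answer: -300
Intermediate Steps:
f = -18
30*(f + 8) = 30*(-18 + 8) = 30*(-10) = -300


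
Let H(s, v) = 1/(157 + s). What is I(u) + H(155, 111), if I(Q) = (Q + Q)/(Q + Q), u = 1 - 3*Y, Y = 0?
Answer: 313/312 ≈ 1.0032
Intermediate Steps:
u = 1 (u = 1 - 3*0 = 1 + 0 = 1)
I(Q) = 1 (I(Q) = (2*Q)/((2*Q)) = (2*Q)*(1/(2*Q)) = 1)
I(u) + H(155, 111) = 1 + 1/(157 + 155) = 1 + 1/312 = 313/312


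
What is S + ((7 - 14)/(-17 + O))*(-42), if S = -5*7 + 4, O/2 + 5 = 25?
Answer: -419/23 ≈ -18.217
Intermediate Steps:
O = 40 (O = -10 + 2*25 = -10 + 50 = 40)
S = -31 (S = -35 + 4 = -31)
S + ((7 - 14)/(-17 + O))*(-42) = -31 + ((7 - 14)/(-17 + 40))*(-42) = -31 - 7/23*(-42) = -31 + 294/23 = -419/23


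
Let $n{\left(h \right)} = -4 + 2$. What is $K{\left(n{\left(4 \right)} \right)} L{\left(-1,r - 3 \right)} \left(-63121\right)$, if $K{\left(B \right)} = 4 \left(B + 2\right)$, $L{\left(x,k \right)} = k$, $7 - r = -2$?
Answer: $0$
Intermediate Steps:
$r = 9$ ($r = 7 - -2 = 7 + 2 = 9$)
$n{\left(h \right)} = -2$
$K{\left(B \right)} = 8 + 4 B$ ($K{\left(B \right)} = 4 \left(2 + B\right) = 8 + 4 B$)
$K{\left(n{\left(4 \right)} \right)} L{\left(-1,r - 3 \right)} \left(-63121\right) = \left(8 + 4 \left(-2\right)\right) \left(9 - 3\right) \left(-63121\right) = \left(8 - 8\right) 6 \left(-63121\right) = 0 \cdot 6 \left(-63121\right) = 0 \left(-63121\right) = 0$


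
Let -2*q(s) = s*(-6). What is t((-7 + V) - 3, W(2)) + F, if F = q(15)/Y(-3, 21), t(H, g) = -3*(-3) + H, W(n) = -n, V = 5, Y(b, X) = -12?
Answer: ¼ ≈ 0.25000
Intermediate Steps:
q(s) = 3*s (q(s) = -s*(-6)/2 = -(-3)*s = 3*s)
t(H, g) = 9 + H
F = -15/4 (F = (3*15)/(-12) = 45*(-1/12) = -15/4 ≈ -3.7500)
t((-7 + V) - 3, W(2)) + F = (9 + ((-7 + 5) - 3)) - 15/4 = (9 + (-2 - 3)) - 15/4 = (9 - 5) - 15/4 = 4 - 15/4 = ¼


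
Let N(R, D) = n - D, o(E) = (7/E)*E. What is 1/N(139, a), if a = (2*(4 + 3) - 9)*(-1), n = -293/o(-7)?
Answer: -7/258 ≈ -0.027132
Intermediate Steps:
o(E) = 7
n = -293/7 ≈ -41.857
a = -5 (a = (2*7 - 9)*(-1) = (14 - 9)*(-1) = 5*(-1) = -5)
N(R, D) = -293/7 - D
1/N(139, a) = 1/(-293/7 - 1*(-5)) = 1/(-293/7 + 5) = 1/(-258/7) = -7/258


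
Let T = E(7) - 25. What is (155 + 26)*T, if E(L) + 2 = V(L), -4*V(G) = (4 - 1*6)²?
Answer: -5068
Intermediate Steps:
V(G) = -1 (V(G) = -(4 - 1*6)²/4 = -(4 - 6)²/4 = -¼*(-2)² = -¼*4 = -1)
E(L) = -3 (E(L) = -2 - 1 = -3)
T = -28 (T = -3 - 25 = -28)
(155 + 26)*T = (155 + 26)*(-28) = 181*(-28) = -5068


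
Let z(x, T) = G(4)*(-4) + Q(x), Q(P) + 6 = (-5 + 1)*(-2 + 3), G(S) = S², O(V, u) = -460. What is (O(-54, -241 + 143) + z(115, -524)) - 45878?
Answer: -46412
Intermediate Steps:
Q(P) = -10 (Q(P) = -6 + (-5 + 1)*(-2 + 3) = -6 - 4*1 = -6 - 4 = -10)
z(x, T) = -74 (z(x, T) = 4²*(-4) - 10 = 16*(-4) - 10 = -64 - 10 = -74)
(O(-54, -241 + 143) + z(115, -524)) - 45878 = (-460 - 74) - 45878 = -534 - 45878 = -46412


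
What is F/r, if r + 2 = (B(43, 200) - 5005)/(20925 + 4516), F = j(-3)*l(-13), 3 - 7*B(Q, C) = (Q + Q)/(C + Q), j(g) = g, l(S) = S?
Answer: -1687730499/95063144 ≈ -17.754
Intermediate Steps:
B(Q, C) = 3/7 - 2*Q/(7*(C + Q)) (B(Q, C) = 3/7 - (Q + Q)/(7*(C + Q)) = 3/7 - 2*Q/(7*(C + Q)))
F = 39 (F = -3*(-13) = 39)
r = -95063144/43275141 (r = -2 + ((43 + 3*200)/(7*(200 + 43)) - 5005)/(20925 + 4516) = -2 + ((⅐)*(43 + 600)/243 - 5005)/25441 = -2 + ((⅐)*(1/243)*643 - 5005)*(1/25441) = -2 + (643/1701 - 5005)*(1/25441) = -2 - 8512862/1701*1/25441 = -2 - 8512862/43275141 = -95063144/43275141 ≈ -2.1967)
F/r = 39/(-95063144/43275141) = 39*(-43275141/95063144) = -1687730499/95063144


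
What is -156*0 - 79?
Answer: -79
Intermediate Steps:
-156*0 - 79 = 0 - 79 = -79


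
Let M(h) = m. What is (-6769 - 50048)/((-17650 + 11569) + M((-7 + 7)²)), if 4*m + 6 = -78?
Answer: 6313/678 ≈ 9.3112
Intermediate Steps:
m = -21 (m = -3/2 + (¼)*(-78) = -3/2 - 39/2 = -21)
M(h) = -21
(-6769 - 50048)/((-17650 + 11569) + M((-7 + 7)²)) = (-6769 - 50048)/((-17650 + 11569) - 21) = -56817/(-6081 - 21) = -56817/(-6102) = -56817*(-1/6102) = 6313/678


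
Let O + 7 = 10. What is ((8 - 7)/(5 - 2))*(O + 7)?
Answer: 10/3 ≈ 3.3333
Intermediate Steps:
O = 3 (O = -7 + 10 = 3)
((8 - 7)/(5 - 2))*(O + 7) = ((8 - 7)/(5 - 2))*(3 + 7) = (1/3)*10 = 10/3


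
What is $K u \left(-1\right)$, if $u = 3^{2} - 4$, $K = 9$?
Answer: $-45$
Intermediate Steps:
$u = 5$ ($u = 9 - 4 = 5$)
$K u \left(-1\right) = 9 \cdot 5 \left(-1\right) = 45 \left(-1\right) = -45$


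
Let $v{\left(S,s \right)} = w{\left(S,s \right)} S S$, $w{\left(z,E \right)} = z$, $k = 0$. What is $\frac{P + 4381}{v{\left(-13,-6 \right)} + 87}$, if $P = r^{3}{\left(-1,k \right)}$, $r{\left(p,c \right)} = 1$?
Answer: $- \frac{2191}{1055} \approx -2.0768$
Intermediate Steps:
$v{\left(S,s \right)} = S^{3}$ ($v{\left(S,s \right)} = S S S = S^{2} S = S^{3}$)
$P = 1$ ($P = 1^{3} = 1$)
$\frac{P + 4381}{v{\left(-13,-6 \right)} + 87} = \frac{1 + 4381}{\left(-13\right)^{3} + 87} = \frac{4382}{-2197 + 87} = \frac{4382}{-2110} = 4382 \left(- \frac{1}{2110}\right) = - \frac{2191}{1055}$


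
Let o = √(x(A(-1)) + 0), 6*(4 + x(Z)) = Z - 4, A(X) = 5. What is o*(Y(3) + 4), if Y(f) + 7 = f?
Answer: 0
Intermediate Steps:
Y(f) = -7 + f
x(Z) = -14/3 + Z/6 (x(Z) = -4 + (Z - 4)/6 = -4 + (-4 + Z)/6 = -4 + (-⅔ + Z/6) = -14/3 + Z/6)
o = I*√138/6 (o = √((-14/3 + (⅙)*5) + 0) = √((-14/3 + ⅚) + 0) = √(-23/6 + 0) = √(-23/6) = I*√138/6 ≈ 1.9579*I)
o*(Y(3) + 4) = (I*√138/6)*((-7 + 3) + 4) = (I*√138/6)*(-4 + 4) = (I*√138/6)*0 = 0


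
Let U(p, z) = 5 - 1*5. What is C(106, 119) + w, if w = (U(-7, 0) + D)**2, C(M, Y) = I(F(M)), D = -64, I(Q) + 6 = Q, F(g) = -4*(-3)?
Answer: 4102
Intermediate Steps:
F(g) = 12
I(Q) = -6 + Q
C(M, Y) = 6 (C(M, Y) = -6 + 12 = 6)
U(p, z) = 0 (U(p, z) = 5 - 5 = 0)
w = 4096 (w = (0 - 64)**2 = (-64)**2 = 4096)
C(106, 119) + w = 6 + 4096 = 4102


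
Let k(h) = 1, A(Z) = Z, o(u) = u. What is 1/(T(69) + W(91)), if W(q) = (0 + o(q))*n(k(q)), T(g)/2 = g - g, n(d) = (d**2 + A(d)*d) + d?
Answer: 1/273 ≈ 0.0036630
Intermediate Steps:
n(d) = d + 2*d**2 (n(d) = (d**2 + d*d) + d = (d**2 + d**2) + d = 2*d**2 + d = d + 2*d**2)
T(g) = 0 (T(g) = 2*(g - g) = 2*0 = 0)
W(q) = 3*q (W(q) = (0 + q)*(1*(1 + 2*1)) = q*(1*(1 + 2)) = q*(1*3) = q*3 = 3*q)
1/(T(69) + W(91)) = 1/(0 + 3*91) = 1/(0 + 273) = 1/273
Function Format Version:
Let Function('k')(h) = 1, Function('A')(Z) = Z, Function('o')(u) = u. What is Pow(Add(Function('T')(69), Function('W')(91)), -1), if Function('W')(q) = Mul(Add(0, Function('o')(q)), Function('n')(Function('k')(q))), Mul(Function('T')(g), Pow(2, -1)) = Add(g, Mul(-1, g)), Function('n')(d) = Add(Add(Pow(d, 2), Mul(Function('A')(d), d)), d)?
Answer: Rational(1, 273) ≈ 0.0036630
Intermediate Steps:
Function('n')(d) = Add(d, Mul(2, Pow(d, 2))) (Function('n')(d) = Add(Add(Pow(d, 2), Mul(d, d)), d) = Add(Add(Pow(d, 2), Pow(d, 2)), d) = Add(Mul(2, Pow(d, 2)), d) = Add(d, Mul(2, Pow(d, 2))))
Function('T')(g) = 0 (Function('T')(g) = Mul(2, Add(g, Mul(-1, g))) = Mul(2, 0) = 0)
Function('W')(q) = Mul(3, q) (Function('W')(q) = Mul(Add(0, q), Mul(1, Add(1, Mul(2, 1)))) = Mul(q, Mul(1, Add(1, 2))) = Mul(q, Mul(1, 3)) = Mul(q, 3) = Mul(3, q))
Pow(Add(Function('T')(69), Function('W')(91)), -1) = Pow(Add(0, Mul(3, 91)), -1) = Pow(Add(0, 273), -1) = Pow(273, -1) = Rational(1, 273)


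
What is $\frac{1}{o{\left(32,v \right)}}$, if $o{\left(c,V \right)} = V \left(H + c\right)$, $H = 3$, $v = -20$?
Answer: $- \frac{1}{700} \approx -0.0014286$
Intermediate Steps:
$o{\left(c,V \right)} = V \left(3 + c\right)$
$\frac{1}{o{\left(32,v \right)}} = \frac{1}{\left(-20\right) \left(3 + 32\right)} = \frac{1}{\left(-20\right) 35} = \frac{1}{-700} = - \frac{1}{700}$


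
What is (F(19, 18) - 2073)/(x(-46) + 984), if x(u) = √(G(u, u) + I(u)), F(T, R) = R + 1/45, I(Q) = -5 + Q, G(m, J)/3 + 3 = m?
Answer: -15165736/7263405 + 46237*I*√22/7263405 ≈ -2.088 + 0.029858*I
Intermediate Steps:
G(m, J) = -9 + 3*m
F(T, R) = 1/45 + R (F(T, R) = R + 1/45 = 1/45 + R)
x(u) = √(-14 + 4*u) (x(u) = √((-9 + 3*u) + (-5 + u)) = √(-14 + 4*u))
(F(19, 18) - 2073)/(x(-46) + 984) = ((1/45 + 18) - 2073)/(√(-14 + 4*(-46)) + 984) = (811/45 - 2073)/(√(-14 - 184) + 984) = -92474/(45*(√(-198) + 984)) = -92474/(45*(3*I*√22 + 984)) = -92474/(45*(984 + 3*I*√22))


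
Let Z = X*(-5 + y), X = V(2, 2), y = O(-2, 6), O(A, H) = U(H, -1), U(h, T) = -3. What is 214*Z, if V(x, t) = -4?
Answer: 6848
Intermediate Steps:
O(A, H) = -3
y = -3
X = -4
Z = 32 (Z = -4*(-5 - 3) = -4*(-8) = 32)
214*Z = 214*32 = 6848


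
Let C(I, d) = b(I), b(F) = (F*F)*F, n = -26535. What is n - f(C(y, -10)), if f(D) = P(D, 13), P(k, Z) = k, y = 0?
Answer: -26535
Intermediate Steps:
b(F) = F³ (b(F) = F²*F = F³)
C(I, d) = I³
f(D) = D
n - f(C(y, -10)) = -26535 - 1*0³ = -26535 - 1*0 = -26535 + 0 = -26535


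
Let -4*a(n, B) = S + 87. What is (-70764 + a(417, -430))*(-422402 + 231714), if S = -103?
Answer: 13493082880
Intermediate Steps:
a(n, B) = 4 (a(n, B) = -(-103 + 87)/4 = -¼*(-16) = 4)
(-70764 + a(417, -430))*(-422402 + 231714) = (-70764 + 4)*(-422402 + 231714) = -70760*(-190688) = 13493082880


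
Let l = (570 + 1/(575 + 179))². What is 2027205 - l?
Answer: 967786769819/568516 ≈ 1.7023e+6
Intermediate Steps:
l = 184711707961/568516 (l = (570 + 1/754)² = (429781/754)² = 184711707961/568516 ≈ 3.2490e+5)
2027205 - l = 2027205 - 1*184711707961/568516 = 2027205 - 184711707961/568516 = 967786769819/568516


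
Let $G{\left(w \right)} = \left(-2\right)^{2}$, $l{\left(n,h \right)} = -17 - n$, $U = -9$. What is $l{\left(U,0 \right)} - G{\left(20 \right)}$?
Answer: $-12$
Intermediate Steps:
$G{\left(w \right)} = 4$
$l{\left(U,0 \right)} - G{\left(20 \right)} = \left(-17 - -9\right) - 4 = \left(-17 + 9\right) - 4 = -8 - 4 = -12$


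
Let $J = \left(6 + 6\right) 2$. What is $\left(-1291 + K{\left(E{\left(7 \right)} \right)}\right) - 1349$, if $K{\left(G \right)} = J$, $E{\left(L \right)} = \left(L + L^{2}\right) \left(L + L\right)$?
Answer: $-2616$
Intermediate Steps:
$J = 24$ ($J = 12 \cdot 2 = 24$)
$E{\left(L \right)} = 2 L \left(L + L^{2}\right)$ ($E{\left(L \right)} = \left(L + L^{2}\right) 2 L = 2 L \left(L + L^{2}\right)$)
$K{\left(G \right)} = 24$
$\left(-1291 + K{\left(E{\left(7 \right)} \right)}\right) - 1349 = \left(-1291 + 24\right) - 1349 = -1267 - 1349 = -2616$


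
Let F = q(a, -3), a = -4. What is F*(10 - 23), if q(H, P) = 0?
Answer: 0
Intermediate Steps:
F = 0
F*(10 - 23) = 0*(10 - 23) = 0*(-13) = 0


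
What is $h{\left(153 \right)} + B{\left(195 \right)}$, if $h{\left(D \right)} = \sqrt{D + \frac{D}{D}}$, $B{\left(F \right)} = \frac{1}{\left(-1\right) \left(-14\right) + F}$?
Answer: $\frac{1}{209} + \sqrt{154} \approx 12.414$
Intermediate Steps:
$B{\left(F \right)} = \frac{1}{14 + F}$
$h{\left(D \right)} = \sqrt{1 + D}$ ($h{\left(D \right)} = \sqrt{D + 1} = \sqrt{1 + D}$)
$h{\left(153 \right)} + B{\left(195 \right)} = \sqrt{1 + 153} + \frac{1}{14 + 195} = \sqrt{154} + \frac{1}{209} = \frac{1}{209} + \sqrt{154}$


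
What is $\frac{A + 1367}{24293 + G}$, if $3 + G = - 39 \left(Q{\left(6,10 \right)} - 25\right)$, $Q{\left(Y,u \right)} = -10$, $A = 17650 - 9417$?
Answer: $\frac{1920}{5131} \approx 0.3742$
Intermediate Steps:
$A = 8233$
$G = 1362$ ($G = -3 - 39 \left(-10 - 25\right) = -3 - -1365 = -3 + 1365 = 1362$)
$\frac{A + 1367}{24293 + G} = \frac{8233 + 1367}{24293 + 1362} = \frac{9600}{25655} = 9600 \cdot \frac{1}{25655} = \frac{1920}{5131}$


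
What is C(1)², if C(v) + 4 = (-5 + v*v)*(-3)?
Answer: 64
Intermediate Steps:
C(v) = 11 - 3*v² (C(v) = -4 + (-5 + v*v)*(-3) = -4 + (-5 + v²)*(-3) = -4 + (15 - 3*v²) = 11 - 3*v²)
C(1)² = (11 - 3*1²)² = (11 - 3*1)² = (11 - 3)² = 8² = 64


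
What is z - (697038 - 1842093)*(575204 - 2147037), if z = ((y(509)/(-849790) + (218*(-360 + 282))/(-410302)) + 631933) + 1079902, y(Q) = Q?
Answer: -313774460280382328101479/174335268290 ≈ -1.7998e+12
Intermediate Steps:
z = 298433221113704871/174335268290 (z = ((509/(-849790) + (218*(-360 + 282))/(-410302)) + 631933) + 1079902 = ((509*(-1/849790) + (218*(-78))*(-1/410302)) + 631933) + 1079902 = ((-509/849790 - 17004*(-1/410302)) + 631933) + 1079902 = ((-509/849790 + 8502/205151) + 631933) + 1079902 = (7120492721/174335268290 + 631933) + 1079902 = 110168216216797291/174335268290 + 1079902 = 298433221113704871/174335268290 ≈ 1.7118e+6)
z - (697038 - 1842093)*(575204 - 2147037) = 298433221113704871/174335268290 - (697038 - 1842093)*(575204 - 2147037) = 298433221113704871/174335268290 - (-1145055)*(-1571833) = 298433221113704871/174335268290 - 1*1799835235815 = 298433221113704871/174335268290 - 1799835235815 = -313774460280382328101479/174335268290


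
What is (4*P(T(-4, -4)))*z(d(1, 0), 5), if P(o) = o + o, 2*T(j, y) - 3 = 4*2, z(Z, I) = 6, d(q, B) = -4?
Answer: 264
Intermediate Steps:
T(j, y) = 11/2 (T(j, y) = 3/2 + (4*2)/2 = 3/2 + (½)*8 = 3/2 + 4 = 11/2)
P(o) = 2*o
(4*P(T(-4, -4)))*z(d(1, 0), 5) = (4*(2*(11/2)))*6 = (4*11)*6 = 44*6 = 264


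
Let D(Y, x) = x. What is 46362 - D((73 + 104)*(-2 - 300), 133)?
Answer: 46229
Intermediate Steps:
46362 - D((73 + 104)*(-2 - 300), 133) = 46362 - 1*133 = 46362 - 133 = 46229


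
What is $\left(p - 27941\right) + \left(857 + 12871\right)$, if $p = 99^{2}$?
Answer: $-4412$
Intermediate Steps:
$p = 9801$
$\left(p - 27941\right) + \left(857 + 12871\right) = \left(9801 - 27941\right) + \left(857 + 12871\right) = -18140 + 13728 = -4412$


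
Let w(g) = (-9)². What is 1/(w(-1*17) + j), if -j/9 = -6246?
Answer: 1/56295 ≈ 1.7764e-5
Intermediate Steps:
w(g) = 81
j = 56214 (j = -9*(-6246) = 56214)
1/(w(-1*17) + j) = 1/(81 + 56214) = 1/56295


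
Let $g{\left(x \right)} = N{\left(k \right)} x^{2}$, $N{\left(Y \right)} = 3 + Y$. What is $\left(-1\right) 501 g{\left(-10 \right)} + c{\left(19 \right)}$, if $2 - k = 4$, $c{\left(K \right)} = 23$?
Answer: $-50077$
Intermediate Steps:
$k = -2$ ($k = 2 - 4 = -2$)
$g{\left(x \right)} = x^{2}$ ($g{\left(x \right)} = \left(3 - 2\right) x^{2} = 1 x^{2} = x^{2}$)
$\left(-1\right) 501 g{\left(-10 \right)} + c{\left(19 \right)} = \left(-1\right) 501 \left(-10\right)^{2} + 23 = \left(-501\right) 100 + 23 = -50100 + 23 = -50077$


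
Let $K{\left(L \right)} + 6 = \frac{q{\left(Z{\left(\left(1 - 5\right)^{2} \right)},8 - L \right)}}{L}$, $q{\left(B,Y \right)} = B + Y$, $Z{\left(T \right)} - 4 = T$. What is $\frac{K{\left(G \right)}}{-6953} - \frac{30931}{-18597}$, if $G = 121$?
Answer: $\frac{26037883346}{15645897861} \approx 1.6642$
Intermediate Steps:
$Z{\left(T \right)} = 4 + T$
$K{\left(L \right)} = -6 + \frac{28 - L}{L}$ ($K{\left(L \right)} = -6 + \frac{\left(4 + \left(1 - 5\right)^{2}\right) - \left(-8 + L\right)}{L} = -6 + \frac{\left(4 + \left(-4\right)^{2}\right) - \left(-8 + L\right)}{L} = -6 + \frac{\left(4 + 16\right) - \left(-8 + L\right)}{L} = -6 + \frac{20 - \left(-8 + L\right)}{L} = -6 + \frac{28 - L}{L}$)
$\frac{K{\left(G \right)}}{-6953} - \frac{30931}{-18597} = \frac{-7 + \frac{28}{121}}{-6953} - \frac{30931}{-18597} = \left(-7 + 28 \cdot \frac{1}{121}\right) \left(- \frac{1}{6953}\right) - - \frac{30931}{18597} = \left(-7 + \frac{28}{121}\right) \left(- \frac{1}{6953}\right) + \frac{30931}{18597} = \left(- \frac{819}{121}\right) \left(- \frac{1}{6953}\right) + \frac{30931}{18597} = \frac{819}{841313} + \frac{30931}{18597} = \frac{26037883346}{15645897861}$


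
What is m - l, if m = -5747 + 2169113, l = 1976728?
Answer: 186638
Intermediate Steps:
m = 2163366
m - l = 2163366 - 1*1976728 = 2163366 - 1976728 = 186638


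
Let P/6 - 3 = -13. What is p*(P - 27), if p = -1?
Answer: 87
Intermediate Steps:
P = -60 (P = 18 + 6*(-13) = 18 - 78 = -60)
p*(P - 27) = -(-60 - 27) = -1*(-87) = 87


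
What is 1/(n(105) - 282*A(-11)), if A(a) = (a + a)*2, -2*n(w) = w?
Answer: 2/24711 ≈ 8.0936e-5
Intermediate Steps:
n(w) = -w/2
A(a) = 4*a (A(a) = (2*a)*2 = 4*a)
1/(n(105) - 282*A(-11)) = 1/(-½*105 - 1128*(-11)) = 1/(-105/2 - 282*(-44)) = 1/(-105/2 + 12408) = 1/(24711/2) = 2/24711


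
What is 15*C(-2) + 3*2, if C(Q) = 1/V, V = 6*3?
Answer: 41/6 ≈ 6.8333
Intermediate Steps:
V = 18
C(Q) = 1/18
15*C(-2) + 3*2 = 15*(1/18) + 3*2 = 5/6 + 6 = 41/6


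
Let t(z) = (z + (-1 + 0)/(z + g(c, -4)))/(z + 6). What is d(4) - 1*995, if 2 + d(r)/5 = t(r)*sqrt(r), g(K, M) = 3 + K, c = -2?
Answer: -5006/5 ≈ -1001.2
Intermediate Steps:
t(z) = (z - 1/(1 + z))/(6 + z) (t(z) = (z + (-1 + 0)/(z + (3 - 2)))/(z + 6) = (z - 1/(z + 1))/(6 + z) = (z - 1/(1 + z))/(6 + z))
d(r) = -10 + 5*sqrt(r)*(-1 + r + r**2)/(6 + r**2 + 7*r) (d(r) = -10 + 5*(((-1 + r + r**2)/(6 + r**2 + 7*r))*sqrt(r)) = -10 + 5*(sqrt(r)*(-1 + r + r**2)/(6 + r**2 + 7*r)) = -10 + 5*sqrt(r)*(-1 + r + r**2)/(6 + r**2 + 7*r))
d(4) - 1*995 = 5*(-12 - 14*4 - 2*4**2 + sqrt(4)*(-1 + 4 + 4**2))/(6 + 4**2 + 7*4) - 1*995 = 5*(-12 - 56 - 2*16 + 2*(-1 + 4 + 16))/(6 + 16 + 28) - 995 = 5*(-12 - 56 - 32 + 2*19)/50 - 995 = 5*(1/50)*(-12 - 56 - 32 + 38) - 995 = 5*(1/50)*(-62) - 995 = -31/5 - 995 = -5006/5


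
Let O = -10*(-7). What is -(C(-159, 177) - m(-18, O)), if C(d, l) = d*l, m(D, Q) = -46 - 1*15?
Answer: 28082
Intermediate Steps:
O = 70
m(D, Q) = -61 (m(D, Q) = -46 - 15 = -61)
-(C(-159, 177) - m(-18, O)) = -(-159*177 - 1*(-61)) = -(-28143 + 61) = -1*(-28082) = 28082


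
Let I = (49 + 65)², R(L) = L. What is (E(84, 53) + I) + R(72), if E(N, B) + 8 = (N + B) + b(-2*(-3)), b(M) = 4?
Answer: 13201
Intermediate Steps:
E(N, B) = -4 + B + N (E(N, B) = -8 + ((N + B) + 4) = -8 + ((B + N) + 4) = -8 + (4 + B + N) = -4 + B + N)
I = 12996 (I = 114² = 12996)
(E(84, 53) + I) + R(72) = ((-4 + 53 + 84) + 12996) + 72 = (133 + 12996) + 72 = 13129 + 72 = 13201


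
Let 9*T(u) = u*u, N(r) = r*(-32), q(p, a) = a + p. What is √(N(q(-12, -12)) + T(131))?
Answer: √24073/3 ≈ 51.718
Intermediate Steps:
N(r) = -32*r
T(u) = u²/9 (T(u) = (u*u)/9 = u²/9)
√(N(q(-12, -12)) + T(131)) = √(-32*(-12 - 12) + (⅑)*131²) = √(-32*(-24) + (⅑)*17161) = √(768 + 17161/9) = √(24073/9) = √24073/3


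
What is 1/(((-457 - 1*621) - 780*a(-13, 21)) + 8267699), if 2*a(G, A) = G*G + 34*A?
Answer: 1/7922251 ≈ 1.2623e-7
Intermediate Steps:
a(G, A) = G**2/2 + 17*A (a(G, A) = (G*G + 34*A)/2 = (G**2 + 34*A)/2 = G**2/2 + 17*A)
1/(((-457 - 1*621) - 780*a(-13, 21)) + 8267699) = 1/(((-457 - 1*621) - 780*((1/2)*(-13)**2 + 17*21)) + 8267699) = 1/(((-457 - 621) - 780*((1/2)*169 + 357)) + 8267699) = 1/((-1078 - 780*(169/2 + 357)) + 8267699) = 1/((-1078 - 780*883/2) + 8267699) = 1/((-1078 - 344370) + 8267699) = 1/(-345448 + 8267699) = 1/7922251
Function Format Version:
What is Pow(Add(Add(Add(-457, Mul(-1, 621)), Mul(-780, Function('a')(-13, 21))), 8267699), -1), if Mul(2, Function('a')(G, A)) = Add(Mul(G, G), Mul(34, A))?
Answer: Rational(1, 7922251) ≈ 1.2623e-7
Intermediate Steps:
Function('a')(G, A) = Add(Mul(Rational(1, 2), Pow(G, 2)), Mul(17, A)) (Function('a')(G, A) = Mul(Rational(1, 2), Add(Mul(G, G), Mul(34, A))) = Mul(Rational(1, 2), Add(Pow(G, 2), Mul(34, A))) = Add(Mul(Rational(1, 2), Pow(G, 2)), Mul(17, A)))
Pow(Add(Add(Add(-457, Mul(-1, 621)), Mul(-780, Function('a')(-13, 21))), 8267699), -1) = Pow(Add(Add(Add(-457, Mul(-1, 621)), Mul(-780, Add(Mul(Rational(1, 2), Pow(-13, 2)), Mul(17, 21)))), 8267699), -1) = Pow(Add(Add(Add(-457, -621), Mul(-780, Add(Mul(Rational(1, 2), 169), 357))), 8267699), -1) = Pow(Add(Add(-1078, Mul(-780, Add(Rational(169, 2), 357))), 8267699), -1) = Pow(Add(Add(-1078, Mul(-780, Rational(883, 2))), 8267699), -1) = Pow(Add(Add(-1078, -344370), 8267699), -1) = Pow(Add(-345448, 8267699), -1) = Pow(7922251, -1) = Rational(1, 7922251)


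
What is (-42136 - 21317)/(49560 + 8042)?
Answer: -63453/57602 ≈ -1.1016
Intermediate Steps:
(-42136 - 21317)/(49560 + 8042) = -63453/57602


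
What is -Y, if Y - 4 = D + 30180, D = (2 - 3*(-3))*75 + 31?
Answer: -31040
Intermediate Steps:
D = 856 (D = (2 + 9)*75 + 31 = 11*75 + 31 = 825 + 31 = 856)
Y = 31040 (Y = 4 + (856 + 30180) = 4 + 31036 = 31040)
-Y = -1*31040 = -31040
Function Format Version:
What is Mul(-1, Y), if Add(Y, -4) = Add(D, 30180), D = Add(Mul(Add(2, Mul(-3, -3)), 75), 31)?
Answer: -31040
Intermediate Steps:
D = 856 (D = Add(Mul(Add(2, 9), 75), 31) = Add(Mul(11, 75), 31) = Add(825, 31) = 856)
Y = 31040 (Y = Add(4, Add(856, 30180)) = Add(4, 31036) = 31040)
Mul(-1, Y) = Mul(-1, 31040) = -31040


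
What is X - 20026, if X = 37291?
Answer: 17265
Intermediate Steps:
X - 20026 = 37291 - 20026 = 17265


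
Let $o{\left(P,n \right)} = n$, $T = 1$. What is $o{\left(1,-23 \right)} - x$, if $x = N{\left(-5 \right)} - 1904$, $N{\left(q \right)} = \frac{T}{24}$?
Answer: $\frac{45143}{24} \approx 1881.0$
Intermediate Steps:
$N{\left(q \right)} = \frac{1}{24}$ ($N{\left(q \right)} = 1 \cdot \frac{1}{24} = \frac{1}{24}$)
$x = - \frac{45695}{24}$ ($x = \frac{1}{24} - 1904 = - \frac{45695}{24} \approx -1904.0$)
$o{\left(1,-23 \right)} - x = -23 - - \frac{45695}{24} = -23 + \frac{45695}{24} = \frac{45143}{24}$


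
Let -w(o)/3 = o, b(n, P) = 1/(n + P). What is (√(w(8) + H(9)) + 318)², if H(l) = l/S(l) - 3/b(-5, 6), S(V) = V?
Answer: (318 + I*√26)² ≈ 1.011e+5 + 3243.0*I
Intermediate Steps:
b(n, P) = 1/(P + n)
w(o) = -3*o
H(l) = -2 (H(l) = l/l - 3/(1/(6 - 5)) = 1 - 3/(1/1) = 1 - 3/1 = 1 - 3*1 = 1 - 3 = -2)
(√(w(8) + H(9)) + 318)² = (√(-3*8 - 2) + 318)² = (√(-24 - 2) + 318)² = (√(-26) + 318)² = (I*√26 + 318)² = (318 + I*√26)²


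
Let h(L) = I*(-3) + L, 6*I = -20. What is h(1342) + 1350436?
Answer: 1351788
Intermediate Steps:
I = -10/3 (I = (⅙)*(-20) = -10/3 ≈ -3.3333)
h(L) = 10 + L (h(L) = -10/3*(-3) + L = 10 + L)
h(1342) + 1350436 = (10 + 1342) + 1350436 = 1352 + 1350436 = 1351788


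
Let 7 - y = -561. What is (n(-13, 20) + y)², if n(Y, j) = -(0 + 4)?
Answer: 318096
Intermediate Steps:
y = 568 (y = 7 - 1*(-561) = 7 + 561 = 568)
n(Y, j) = -4 (n(Y, j) = -1*4 = -4)
(n(-13, 20) + y)² = (-4 + 568)² = 564² = 318096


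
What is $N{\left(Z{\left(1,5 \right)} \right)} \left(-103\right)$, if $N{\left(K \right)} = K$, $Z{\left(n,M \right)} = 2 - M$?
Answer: $309$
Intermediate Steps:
$N{\left(Z{\left(1,5 \right)} \right)} \left(-103\right) = \left(2 - 5\right) \left(-103\right) = \left(-3\right) \left(-103\right) = 309$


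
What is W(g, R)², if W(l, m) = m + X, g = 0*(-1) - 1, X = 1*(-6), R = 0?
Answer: 36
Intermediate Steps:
X = -6
g = -1 (g = 0 - 1 = -1)
W(l, m) = -6 + m (W(l, m) = m - 6 = -6 + m)
W(g, R)² = (-6 + 0)² = (-6)² = 36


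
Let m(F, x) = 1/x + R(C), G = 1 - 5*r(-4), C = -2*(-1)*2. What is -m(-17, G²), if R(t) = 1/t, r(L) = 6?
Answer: -845/3364 ≈ -0.25119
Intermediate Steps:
C = 4 (C = 2*2 = 4)
G = -29 (G = 1 - 5*6 = 1 - 30 = -29)
m(F, x) = ¼ + 1/x (m(F, x) = 1/x + 1/4 = 1/x + ¼ = ¼ + 1/x)
-m(-17, G²) = -(4 + (-29)²)/(4*((-29)²)) = -(4 + 841)/(4*841) = -845/(4*841) = -1*845/3364 = -845/3364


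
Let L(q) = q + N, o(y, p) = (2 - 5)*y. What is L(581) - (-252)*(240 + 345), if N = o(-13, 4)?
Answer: 148040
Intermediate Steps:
o(y, p) = -3*y
N = 39 (N = -3*(-13) = 39)
L(q) = 39 + q (L(q) = q + 39 = 39 + q)
L(581) - (-252)*(240 + 345) = (39 + 581) - (-252)*(240 + 345) = 620 - (-252)*585 = 620 - 1*(-147420) = 620 + 147420 = 148040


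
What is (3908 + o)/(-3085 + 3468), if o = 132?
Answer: 4040/383 ≈ 10.548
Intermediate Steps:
(3908 + o)/(-3085 + 3468) = (3908 + 132)/(-3085 + 3468) = 4040/383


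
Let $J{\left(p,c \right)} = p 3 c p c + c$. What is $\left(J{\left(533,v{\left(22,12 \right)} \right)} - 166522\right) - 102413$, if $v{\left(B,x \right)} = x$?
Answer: $122457525$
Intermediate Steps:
$J{\left(p,c \right)} = c + 3 c^{2} p^{2}$ ($J{\left(p,c \right)} = 3 p c p c + c = 3 c p p c + c = 3 c p^{2} c + c = 3 c^{2} p^{2} + c = c + 3 c^{2} p^{2}$)
$\left(J{\left(533,v{\left(22,12 \right)} \right)} - 166522\right) - 102413 = \left(12 \left(1 + 3 \cdot 12 \cdot 533^{2}\right) - 166522\right) - 102413 = \left(12 \left(1 + 3 \cdot 12 \cdot 284089\right) - 166522\right) - 102413 = \left(12 \left(1 + 10227204\right) - 166522\right) - 102413 = \left(12 \cdot 10227205 - 166522\right) - 102413 = \left(122726460 - 166522\right) - 102413 = 122559938 - 102413 = 122457525$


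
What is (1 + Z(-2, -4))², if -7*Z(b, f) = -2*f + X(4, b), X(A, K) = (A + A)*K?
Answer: 225/49 ≈ 4.5918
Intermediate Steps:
X(A, K) = 2*A*K (X(A, K) = (2*A)*K = 2*A*K)
Z(b, f) = -8*b/7 + 2*f/7 (Z(b, f) = -(-2*f + 2*4*b)/7 = -(-2*f + 8*b)/7 = -8*b/7 + 2*f/7)
(1 + Z(-2, -4))² = (1 + (-8/7*(-2) + (2/7)*(-4)))² = (1 + (16/7 - 8/7))² = (1 + 8/7)² = (15/7)² = 225/49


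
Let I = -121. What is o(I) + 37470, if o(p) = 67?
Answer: 37537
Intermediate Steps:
o(I) + 37470 = 67 + 37470 = 37537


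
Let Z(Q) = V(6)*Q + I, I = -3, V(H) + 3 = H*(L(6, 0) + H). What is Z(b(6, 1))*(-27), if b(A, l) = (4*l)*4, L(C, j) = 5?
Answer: -27135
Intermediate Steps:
b(A, l) = 16*l
V(H) = -3 + H*(5 + H)
Z(Q) = -3 + 63*Q (Z(Q) = (-3 + 6² + 5*6)*Q - 3 = (-3 + 36 + 30)*Q - 3 = 63*Q - 3 = -3 + 63*Q)
Z(b(6, 1))*(-27) = (-3 + 63*(16*1))*(-27) = (-3 + 63*16)*(-27) = (-3 + 1008)*(-27) = 1005*(-27) = -27135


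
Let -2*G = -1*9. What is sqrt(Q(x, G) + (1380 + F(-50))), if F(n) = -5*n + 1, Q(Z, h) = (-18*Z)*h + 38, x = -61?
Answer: sqrt(6610) ≈ 81.302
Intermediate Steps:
G = 9/2 (G = -(-1)*9/2 = -1/2*(-9) = 9/2 ≈ 4.5000)
Q(Z, h) = 38 - 18*Z*h (Q(Z, h) = -18*Z*h + 38 = 38 - 18*Z*h)
F(n) = 1 - 5*n
sqrt(Q(x, G) + (1380 + F(-50))) = sqrt((38 - 18*(-61)*9/2) + (1380 + (1 - 5*(-50)))) = sqrt((38 + 4941) + (1380 + (1 + 250))) = sqrt(4979 + (1380 + 251)) = sqrt(4979 + 1631) = sqrt(6610)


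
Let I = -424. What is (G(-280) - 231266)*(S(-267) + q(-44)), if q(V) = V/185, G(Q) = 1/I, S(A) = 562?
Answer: -1019064943791/7844 ≈ -1.2992e+8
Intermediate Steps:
G(Q) = -1/424 (G(Q) = 1/(-424) = -1/424)
q(V) = V/185 (q(V) = V*(1/185) = V/185)
(G(-280) - 231266)*(S(-267) + q(-44)) = (-1/424 - 231266)*(562 + (1/185)*(-44)) = -98056785*(562 - 44/185)/424 = -98056785/424*103926/185 = -1019064943791/7844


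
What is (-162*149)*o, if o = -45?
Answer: 1086210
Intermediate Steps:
(-162*149)*o = -162*149*(-45) = -24138*(-45) = 1086210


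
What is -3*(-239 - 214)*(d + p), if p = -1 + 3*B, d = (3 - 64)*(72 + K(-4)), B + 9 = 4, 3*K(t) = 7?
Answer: -6183903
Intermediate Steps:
K(t) = 7/3 (K(t) = (1/3)*7 = 7/3)
B = -5 (B = -9 + 4 = -5)
d = -13603/3 (d = (3 - 64)*(72 + 7/3) = -61*223/3 = -13603/3 ≈ -4534.3)
p = -16 (p = -1 + 3*(-5) = -1 - 15 = -16)
-3*(-239 - 214)*(d + p) = -3*(-239 - 214)*(-13603/3 - 16) = -(-1359)*(-13651)/3 = -3*2061301 = -6183903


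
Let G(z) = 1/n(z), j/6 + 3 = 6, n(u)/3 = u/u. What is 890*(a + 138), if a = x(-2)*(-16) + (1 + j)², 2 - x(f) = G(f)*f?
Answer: 1218410/3 ≈ 4.0614e+5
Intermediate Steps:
n(u) = 3 (n(u) = 3*(u/u) = 3*1 = 3)
j = 18 (j = -18 + 6*6 = -18 + 36 = 18)
G(z) = ⅓ (G(z) = 1/3 = ⅓)
x(f) = 2 - f/3
a = 955/3 (a = (2 - ⅓*(-2))*(-16) + (1 + 18)² = (2 + ⅔)*(-16) + 19² = (8/3)*(-16) + 361 = -128/3 + 361 = 955/3 ≈ 318.33)
890*(a + 138) = 890*(955/3 + 138) = 890*(1369/3) = 1218410/3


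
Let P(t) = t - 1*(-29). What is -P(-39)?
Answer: 10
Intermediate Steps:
P(t) = 29 + t (P(t) = t + 29 = 29 + t)
-P(-39) = -(29 - 39) = -1*(-10) = 10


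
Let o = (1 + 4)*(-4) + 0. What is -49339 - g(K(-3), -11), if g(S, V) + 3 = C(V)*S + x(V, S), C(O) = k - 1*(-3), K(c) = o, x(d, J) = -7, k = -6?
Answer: -49389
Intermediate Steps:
o = -20 (o = 5*(-4) + 0 = -20 + 0 = -20)
K(c) = -20
C(O) = -3 (C(O) = -6 - 1*(-3) = -6 + 3 = -3)
g(S, V) = -10 - 3*S (g(S, V) = -3 + (-3*S - 7) = -3 + (-7 - 3*S) = -10 - 3*S)
-49339 - g(K(-3), -11) = -49339 - (-10 - 3*(-20)) = -49339 - (-10 + 60) = -49339 - 1*50 = -49339 - 50 = -49389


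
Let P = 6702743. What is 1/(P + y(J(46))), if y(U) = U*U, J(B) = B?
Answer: 1/6704859 ≈ 1.4915e-7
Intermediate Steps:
y(U) = U**2
1/(P + y(J(46))) = 1/(6702743 + 46**2) = 1/(6702743 + 2116) = 1/6704859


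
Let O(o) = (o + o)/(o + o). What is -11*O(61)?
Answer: -11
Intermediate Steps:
O(o) = 1 (O(o) = (2*o)/((2*o)) = (2*o)*(1/(2*o)) = 1)
-11*O(61) = -11*1 = -11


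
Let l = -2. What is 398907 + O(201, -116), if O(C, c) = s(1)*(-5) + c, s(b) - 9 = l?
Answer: 398756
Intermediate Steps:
s(b) = 7 (s(b) = 9 - 2 = 7)
O(C, c) = -35 + c (O(C, c) = 7*(-5) + c = -35 + c)
398907 + O(201, -116) = 398907 + (-35 - 116) = 398907 - 151 = 398756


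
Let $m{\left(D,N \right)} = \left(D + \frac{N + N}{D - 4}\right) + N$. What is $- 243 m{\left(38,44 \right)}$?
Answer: $- \frac{349434}{17} \approx -20555.0$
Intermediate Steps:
$m{\left(D,N \right)} = D + N + \frac{2 N}{-4 + D}$ ($m{\left(D,N \right)} = \left(D + \frac{2 N}{-4 + D}\right) + N = D + N + \frac{2 N}{-4 + D}$)
$- 243 m{\left(38,44 \right)} = - 243 \frac{38^{2} - 152 - 88 + 38 \cdot 44}{-4 + 38} = - 243 \frac{1444 - 152 - 88 + 1672}{34} = - 243 \cdot \frac{1}{34} \cdot 2876 = \left(-243\right) \frac{1438}{17} = - \frac{349434}{17}$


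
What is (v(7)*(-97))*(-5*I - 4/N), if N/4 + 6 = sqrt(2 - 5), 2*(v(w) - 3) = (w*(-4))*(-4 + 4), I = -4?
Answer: -76242/13 - 97*I*sqrt(3)/13 ≈ -5864.8 - 12.924*I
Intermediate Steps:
v(w) = 3 (v(w) = 3 + ((w*(-4))*(-4 + 4))/2 = 3 + (-4*w*0)/2 = 3 + (1/2)*0 = 3 + 0 = 3)
N = -24 + 4*I*sqrt(3) (N = -24 + 4*sqrt(2 - 5) = -24 + 4*sqrt(-3) = -24 + 4*(I*sqrt(3)) = -24 + 4*I*sqrt(3) ≈ -24.0 + 6.9282*I)
(v(7)*(-97))*(-5*I - 4/N) = (3*(-97))*(-5*(-4) - 4/(-24 + 4*I*sqrt(3))) = -291*(20 - 4/(-24 + 4*I*sqrt(3))) = -5820 + 1164/(-24 + 4*I*sqrt(3))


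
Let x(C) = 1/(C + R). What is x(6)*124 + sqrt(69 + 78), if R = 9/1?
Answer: 124/15 + 7*sqrt(3) ≈ 20.391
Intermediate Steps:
R = 9 (R = 9*1 = 9)
x(C) = 1/(9 + C) (x(C) = 1/(C + 9) = 1/(9 + C))
x(6)*124 + sqrt(69 + 78) = 124/(9 + 6) + sqrt(69 + 78) = 124/15 + sqrt(147) = (1/15)*124 + 7*sqrt(3) = 124/15 + 7*sqrt(3)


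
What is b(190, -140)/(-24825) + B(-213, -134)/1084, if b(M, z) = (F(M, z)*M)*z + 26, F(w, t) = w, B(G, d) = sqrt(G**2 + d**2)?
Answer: 1684658/8275 + 5*sqrt(2533)/1084 ≈ 203.82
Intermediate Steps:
b(M, z) = 26 + z*M**2 (b(M, z) = (M*M)*z + 26 = M**2*z + 26 = z*M**2 + 26 = 26 + z*M**2)
b(190, -140)/(-24825) + B(-213, -134)/1084 = (26 - 140*190**2)/(-24825) + sqrt((-213)**2 + (-134)**2)/1084 = (26 - 140*36100)*(-1/24825) + sqrt(45369 + 17956)*(1/1084) = (26 - 5054000)*(-1/24825) + sqrt(63325)*(1/1084) = -5053974*(-1/24825) + (5*sqrt(2533))*(1/1084) = 1684658/8275 + 5*sqrt(2533)/1084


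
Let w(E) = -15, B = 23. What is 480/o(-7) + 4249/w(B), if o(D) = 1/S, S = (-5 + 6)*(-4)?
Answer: -33049/15 ≈ -2203.3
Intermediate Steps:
S = -4 (S = 1*(-4) = -4)
o(D) = -¼ (o(D) = 1/(-4) = -¼)
480/o(-7) + 4249/w(B) = 480/(-¼) + 4249/(-15) = 480*(-4) + 4249*(-1/15) = -1920 - 4249/15 = -33049/15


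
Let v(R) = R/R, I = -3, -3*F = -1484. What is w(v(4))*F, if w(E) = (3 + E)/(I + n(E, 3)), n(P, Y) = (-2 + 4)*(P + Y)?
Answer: 5936/15 ≈ 395.73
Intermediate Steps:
F = 1484/3 (F = -⅓*(-1484) = 1484/3 ≈ 494.67)
n(P, Y) = 2*P + 2*Y (n(P, Y) = 2*(P + Y) = 2*P + 2*Y)
v(R) = 1
w(E) = (3 + E)/(3 + 2*E) (w(E) = (3 + E)/(-3 + (2*E + 2*3)) = (3 + E)/(-3 + (2*E + 6)) = (3 + E)/(-3 + (6 + 2*E)) = (3 + E)/(3 + 2*E))
w(v(4))*F = ((3 + 1)/(3 + 2*1))*(1484/3) = (4/(3 + 2))*(1484/3) = (4/5)*(1484/3) = ((⅕)*4)*(1484/3) = (⅘)*(1484/3) = 5936/15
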